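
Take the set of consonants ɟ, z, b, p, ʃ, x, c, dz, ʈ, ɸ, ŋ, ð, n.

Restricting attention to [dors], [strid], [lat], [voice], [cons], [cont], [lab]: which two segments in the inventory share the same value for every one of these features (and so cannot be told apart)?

/ɟ/ (voiced palatal stop) and /ŋ/ (velar nasal) are both [+dorsal], [−strident], [−lateral], [+voice], [+consonantal], [−continuant], [−labial], so none of the listed features separates them. (They do differ in [sonorant], [nasal] and [back], which are not among the given features.) Every other pair in the inventory differs on at least one listed feature.

ɟ, ŋ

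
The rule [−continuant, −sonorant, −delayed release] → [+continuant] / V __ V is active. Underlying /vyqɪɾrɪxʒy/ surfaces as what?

[vyχɪɾrɪxʒy]

/q/ satisfies [−continuant, −sonorant, −delayed release] and sits in V __ V. The [+continuant] counterpart of the voiceless uvular stop is /χ/. Other segments in /vyqɪɾrɪxʒy/ either fail the structural description or are not in the environment, so the surface form is [vyχɪɾrɪxʒy].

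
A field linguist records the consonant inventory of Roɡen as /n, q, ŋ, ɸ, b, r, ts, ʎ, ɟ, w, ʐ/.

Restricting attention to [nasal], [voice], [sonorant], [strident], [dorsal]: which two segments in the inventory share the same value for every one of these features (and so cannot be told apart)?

ʎ, w

Both /ʎ/ and /w/ are [−nasal], [+voice], [+sonorant], [−strident], [+dorsal]. Since the list omits [lateral], [labial], [round] and [back] — which do distinguish the palatal lateral approximant from the labial-velar glide — this pair collapses; all other pairs remain distinct.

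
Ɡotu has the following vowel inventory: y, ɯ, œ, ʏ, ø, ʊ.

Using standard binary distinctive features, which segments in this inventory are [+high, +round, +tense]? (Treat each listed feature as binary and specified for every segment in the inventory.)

y

Checking each segment against [+high], [+round], [+tense]: /y/ (high front rounded tense vowel) satisfies every feature; every other segment in the inventory fails at least one.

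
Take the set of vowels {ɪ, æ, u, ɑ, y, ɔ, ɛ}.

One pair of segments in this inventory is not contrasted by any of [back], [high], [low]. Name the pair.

y, ɪ

/y/ (high front rounded tense vowel) and /ɪ/ (high front unrounded lax vowel) are both [−back], [+high], [−low], so none of the listed features separates them. (They do differ in [labial], [round] and [tense], which are not among the given features.) Every other pair in the inventory differs on at least one listed feature.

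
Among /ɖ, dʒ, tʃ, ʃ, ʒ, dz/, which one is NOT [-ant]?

/dz/ is the voiced alveolar affricate, which is [+anterior]; the rest — /tʃ, ʒ, ʃ, dʒ, ɖ/ — are [-anterior].

dz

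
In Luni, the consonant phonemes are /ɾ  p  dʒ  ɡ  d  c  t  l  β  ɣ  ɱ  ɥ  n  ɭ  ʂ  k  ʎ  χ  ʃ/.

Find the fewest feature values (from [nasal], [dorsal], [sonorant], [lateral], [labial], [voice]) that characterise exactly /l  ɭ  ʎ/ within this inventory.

/l, ɭ, ʎ/ are exactly the [+lateral] segments in the inventory, so a single feature suffices.

[+lateral]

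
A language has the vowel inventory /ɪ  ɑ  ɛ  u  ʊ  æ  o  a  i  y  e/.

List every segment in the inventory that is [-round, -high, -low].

Among the inventory, the [-round] segments are /ɪ, ɑ, ɛ, æ, a, i, e/.
Among these, [-high] gives /ɑ, ɛ, æ, a, e/.
Of those, [-low] leaves /ɛ, e/.

ɛ, e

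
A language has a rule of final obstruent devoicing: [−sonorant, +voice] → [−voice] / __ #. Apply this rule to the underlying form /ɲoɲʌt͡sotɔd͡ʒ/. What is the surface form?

[ɲoɲʌt͡sotɔt͡ʃ]

The only segment in the rule's environment that also matches [−sonorant, +voice] is /d͡ʒ/. Applying [−voice] turns the voiced postalveolar affricate into /t͡ʃ/ (voiceless postalveolar affricate), giving [ɲoɲʌt͡sotɔt͡ʃ].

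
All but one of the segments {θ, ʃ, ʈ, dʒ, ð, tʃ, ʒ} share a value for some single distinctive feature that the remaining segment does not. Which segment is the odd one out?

ʈ

/dʒ, ʃ, ʒ, ð, θ, tʃ/ are all [+distributed], but /ʈ/ (voiceless retroflex stop) is [−distributed]. No other single segment can be removed to leave a set sharing one feature value that the removed segment lacks, so /ʈ/ is the odd one out.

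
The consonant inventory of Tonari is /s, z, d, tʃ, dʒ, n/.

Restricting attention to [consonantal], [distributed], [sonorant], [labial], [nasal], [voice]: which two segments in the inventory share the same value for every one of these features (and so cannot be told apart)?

/d/ (voiced alveolar stop) and /z/ (voiced alveolar fricative) are both [+consonantal], [−distributed], [−sonorant], [−labial], [−nasal], [+voice], so none of the listed features separates them. (They do differ in [continuant] and [strident], which are not among the given features.) Every other pair in the inventory differs on at least one listed feature.

d, z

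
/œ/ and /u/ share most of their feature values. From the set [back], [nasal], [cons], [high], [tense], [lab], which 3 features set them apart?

[high], [back], [tense]

The two segments share [−nasal], [−consonantal], [+labial]. The only features from the list on which they differ: /œ/ is [−high] while /u/ is [+high]; /œ/ is [−back] while /u/ is [+back]; /œ/ is [−tense] while /u/ is [+tense].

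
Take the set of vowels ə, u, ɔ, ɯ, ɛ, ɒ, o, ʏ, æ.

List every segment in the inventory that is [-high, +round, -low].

ɔ, o

Checking each segment against [-high], [+round], [-low]: /ɔ/ (mid back rounded lax vowel), /o/ (mid back rounded tense vowel) satisfy every feature; every other segment in the inventory fails at least one.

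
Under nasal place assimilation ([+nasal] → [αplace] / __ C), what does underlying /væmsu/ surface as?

In /væmsu/, the nasal /m/ precedes /s/, which is [+coronal]. The nasal assimilates in place, becoming the [+coronal] nasal /n/. The surface form is [vænsu].

[vænsu]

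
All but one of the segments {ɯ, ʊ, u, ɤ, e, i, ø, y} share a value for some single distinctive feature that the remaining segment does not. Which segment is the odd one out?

/ɯ, ø, ɤ, i, e, y, u/ are all [+tense], but /ʊ/ (high back rounded lax vowel) is [-tense]. No other single segment can be removed to leave a set sharing one feature value that the removed segment lacks, so /ʊ/ is the odd one out.

ʊ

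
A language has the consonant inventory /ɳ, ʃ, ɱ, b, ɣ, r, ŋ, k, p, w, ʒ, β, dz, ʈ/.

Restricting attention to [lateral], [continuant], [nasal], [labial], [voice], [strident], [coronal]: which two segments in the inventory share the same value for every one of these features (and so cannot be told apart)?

w, β

Both /w/ and /β/ are [-lateral], [+continuant], [-nasal], [+labial], [+voice], [-strident], [-coronal]. Since the list omits [sonorant], [round] and [dorsal] — which do distinguish the labial-velar glide from the voiced bilabial fricative — this pair collapses; all other pairs remain distinct.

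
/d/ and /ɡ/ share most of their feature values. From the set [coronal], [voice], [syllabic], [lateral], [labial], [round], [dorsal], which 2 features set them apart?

[coronal], [dorsal]

The two segments share [+voice], [-syllabic], [-lateral], [-labial], [-round]. The only features from the list on which they differ: /d/ is [+coronal] while /ɡ/ is [-coronal]; /d/ is [-dorsal] while /ɡ/ is [+dorsal].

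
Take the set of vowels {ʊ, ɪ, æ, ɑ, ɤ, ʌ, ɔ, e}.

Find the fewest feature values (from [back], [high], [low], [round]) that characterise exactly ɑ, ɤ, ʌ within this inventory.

[+back, −round]

/ɑ, ɤ, ʌ/ are all [+back], [−round], and no other segment in the inventory matches both values. Dropping any one of them over-generates: [−round] alone would also admit /ɪ, æ, e/; [+back] alone would also admit /ʊ, ɔ/. No other single listed feature picks out exactly this set either, so fewer than two features will not do.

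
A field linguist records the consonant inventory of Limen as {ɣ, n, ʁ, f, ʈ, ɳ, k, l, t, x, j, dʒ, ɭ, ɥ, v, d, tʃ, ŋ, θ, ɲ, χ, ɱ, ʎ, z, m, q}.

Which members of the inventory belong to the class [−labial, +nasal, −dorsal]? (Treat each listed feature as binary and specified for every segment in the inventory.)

Eliminate segments failing any feature: /ɣ, ʁ, ʈ, k, l, t, x, j, dʒ, ɭ, d, tʃ, θ, χ, ʎ, z, q/ are [−nasal]; /f, ɥ, v, ɱ, m/ are [+labial]; /ŋ, ɲ/ are [+dorsal]. The remaining /n, ɳ/ satisfy [−labial], [+nasal], [−dorsal].

n, ɳ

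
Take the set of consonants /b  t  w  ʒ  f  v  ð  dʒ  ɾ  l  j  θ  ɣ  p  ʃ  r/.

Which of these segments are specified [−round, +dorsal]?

j, ɣ

First, the [−round] segments are /b, t, ʒ, f, v, ð, dʒ, ɾ, l, j, θ, ɣ, p, ʃ, r/.
Of those, [+dorsal] leaves /j, ɣ/.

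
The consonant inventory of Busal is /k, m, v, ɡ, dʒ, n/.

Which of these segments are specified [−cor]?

k, m, v, ɡ

The [−coronal] segments here are /k, m, v, ɡ/; the remaining /dʒ, n/ are [+coronal].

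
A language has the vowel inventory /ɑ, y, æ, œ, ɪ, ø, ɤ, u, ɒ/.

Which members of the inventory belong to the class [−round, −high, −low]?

ɤ

Eliminate segments failing any feature: /ɑ, æ/ are [+low]; /y, œ, ø, u, ɒ/ are [+round]; /ɪ/ is [+high]. The remaining /ɤ/ satisfy [−round], [−high], [−low].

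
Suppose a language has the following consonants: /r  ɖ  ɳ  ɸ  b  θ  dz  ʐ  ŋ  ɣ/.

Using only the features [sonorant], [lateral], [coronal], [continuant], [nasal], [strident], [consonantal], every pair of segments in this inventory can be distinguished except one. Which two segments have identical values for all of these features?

ɣ, ɸ

/ɣ/ (voiced velar fricative) and /ɸ/ (voiceless bilabial fricative) are both [−sonorant], [−lateral], [−coronal], [+continuant], [−nasal], [−strident], [+consonantal], so none of the listed features separates them. (They do differ in [voice], [labial] and [dorsal], which are not among the given features.) Every other pair in the inventory differs on at least one listed feature.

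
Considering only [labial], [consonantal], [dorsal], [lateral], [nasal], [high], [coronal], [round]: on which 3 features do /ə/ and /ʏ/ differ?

[labial], [round], [high]

/ə/ is the mid central vowel (schwa) and /ʏ/ is the high front rounded lax vowel. Both are [−consonantal], [+dorsal], [−lateral], [−nasal], [−coronal]. /ə/ is [−labial] while /ʏ/ is [+labial]; /ə/ is [−round] while /ʏ/ is [+round]; /ə/ is [−high] while /ʏ/ is [+high], so the distinguishing features are [labial], [round], [high].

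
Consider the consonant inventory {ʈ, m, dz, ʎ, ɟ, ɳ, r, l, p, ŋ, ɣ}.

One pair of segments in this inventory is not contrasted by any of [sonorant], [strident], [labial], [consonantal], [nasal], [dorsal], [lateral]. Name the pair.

ɣ, ɟ

/ɣ/ (voiced velar fricative) and /ɟ/ (voiced palatal stop) are both [-sonorant], [-strident], [-labial], [+consonantal], [-nasal], [+dorsal], [-lateral], so none of the listed features separates them. (They do differ in [continuant] and [back], which are not among the given features.) Every other pair in the inventory differs on at least one listed feature.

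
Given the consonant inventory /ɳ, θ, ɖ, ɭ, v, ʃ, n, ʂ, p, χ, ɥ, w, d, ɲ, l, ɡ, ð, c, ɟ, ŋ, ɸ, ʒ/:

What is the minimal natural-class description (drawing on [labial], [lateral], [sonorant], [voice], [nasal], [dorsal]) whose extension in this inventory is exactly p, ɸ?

Every target segment is [−voice], [+labial]; each remaining inventory member fails at least one of these. Each conjunct is needed — [+labial] alone would also admit /v, ɥ, w/; [−voice] alone would also admit /θ, ʃ, ʂ, χ, …/ — and no other single listed feature has exactly this extension, so two is the minimum.

[−voice, +labial]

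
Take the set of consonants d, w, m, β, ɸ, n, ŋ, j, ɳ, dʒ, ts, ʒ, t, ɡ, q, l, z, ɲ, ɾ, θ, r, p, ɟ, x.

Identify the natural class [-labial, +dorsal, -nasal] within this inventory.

j, ɡ, q, ɟ, x

Checking each segment against [-labial], [+dorsal], [-nasal]: /j/ (palatal glide), /ɡ/ (voiced velar stop), /q/ (voiceless uvular stop), /ɟ/ (voiced palatal stop), /x/ (voiceless velar fricative) satisfy every feature; every other segment in the inventory fails at least one.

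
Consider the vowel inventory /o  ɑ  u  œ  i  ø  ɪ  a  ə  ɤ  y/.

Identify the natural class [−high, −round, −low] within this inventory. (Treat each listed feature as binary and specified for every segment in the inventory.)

ə, ɤ

Checking each segment against [−high], [−round], [−low]: /ə/ (mid central vowel (schwa)), /ɤ/ (mid back unrounded tense vowel) satisfy every feature; every other segment in the inventory fails at least one.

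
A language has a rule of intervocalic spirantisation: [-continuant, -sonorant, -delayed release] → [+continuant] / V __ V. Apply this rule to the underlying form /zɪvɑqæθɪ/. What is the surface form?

The only segment in the rule's environment that also matches [-continuant, -sonorant, -delayed release] is /q/. Applying [+continuant] turns the voiceless uvular stop into /χ/ (voiceless uvular fricative), giving [zɪvɑχæθɪ].

[zɪvɑχæθɪ]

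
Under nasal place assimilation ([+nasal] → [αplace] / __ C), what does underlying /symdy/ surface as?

The only nasal preceding a consonant is /m/ before /d/. /d/ is [+coronal], so /m/ → /n/, giving [syndy].

[syndy]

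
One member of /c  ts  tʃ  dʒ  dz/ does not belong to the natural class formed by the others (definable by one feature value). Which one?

[delayed release] (equivalently [strident], [dorsal]) groups all but one: /dz, tʃ, dʒ, ts/ share [+delayed release] while /c/ (voiceless palatal stop) alone is [−delayed release]. Removing any other segment would not leave a single-feature class that excludes it.

c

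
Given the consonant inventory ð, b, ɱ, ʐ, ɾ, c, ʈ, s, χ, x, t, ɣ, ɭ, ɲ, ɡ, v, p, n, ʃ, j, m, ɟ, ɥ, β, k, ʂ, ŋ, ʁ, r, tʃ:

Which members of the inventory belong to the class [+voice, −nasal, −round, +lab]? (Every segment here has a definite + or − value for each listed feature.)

b, v, β

Among the inventory, the [+voice] segments are /ð, b, ɱ, ʐ, ɾ, ɣ, ɭ, ɲ, ɡ, v, n, j, m, ɟ, ɥ, β, ŋ, ʁ, r/.
Of those, [−nasal] gives /ð, b, ʐ, ɾ, ɣ, ɭ, ɡ, v, j, ɟ, ɥ, β, ʁ, r/.
Then [−round] gives /ð, b, ʐ, ɾ, ɣ, ɭ, ɡ, v, j, ɟ, β, ʁ, r/.
Intersecting with [+labial] leaves /b, v, β/.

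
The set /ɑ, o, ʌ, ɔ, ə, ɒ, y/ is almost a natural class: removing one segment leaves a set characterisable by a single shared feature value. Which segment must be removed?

y

The remaining segments after removing /y/ share [−high]; /y/ (high front rounded tense vowel) is [+high]. For every other candidate removal, the leftover set fails to share any single feature value that the removed segment lacks.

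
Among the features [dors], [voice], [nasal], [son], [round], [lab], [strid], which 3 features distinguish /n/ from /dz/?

The two segments share [−dorsal], [+voice], [−round], [−labial]. The only features from the list on which they differ: /n/ is [+sonorant] while /dz/ is [−sonorant]; /n/ is [+nasal] while /dz/ is [−nasal]; /n/ is [−strident] while /dz/ is [+strident].

[sonorant], [nasal], [strident]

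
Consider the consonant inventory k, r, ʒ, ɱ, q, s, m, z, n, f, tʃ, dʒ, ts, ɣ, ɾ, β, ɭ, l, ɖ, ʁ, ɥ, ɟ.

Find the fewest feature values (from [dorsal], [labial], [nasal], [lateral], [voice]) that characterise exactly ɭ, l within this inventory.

[+lateral]

/ɭ, l/ are exactly the [+lateral] segments in the inventory, so a single feature suffices.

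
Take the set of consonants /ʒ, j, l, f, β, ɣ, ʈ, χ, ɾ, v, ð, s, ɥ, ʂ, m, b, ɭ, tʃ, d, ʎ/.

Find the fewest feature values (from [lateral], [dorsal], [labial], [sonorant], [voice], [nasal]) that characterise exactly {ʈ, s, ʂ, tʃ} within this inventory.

[−voice, −labial, −dorsal]

The class [−voice], [−labial], [−dorsal] has exactly /ʈ, s, ʂ, tʃ/ as its extension in this inventory. No smaller conjunction from the listed features achieves this: [−labial, −dorsal] alone would also admit /ʒ, l, ɾ, ð, …/; [−voice, −dorsal] alone would also admit /f/; [−voice, −labial] alone would also admit /χ/; and checking the remaining two-feature bundles turns up none with this extension.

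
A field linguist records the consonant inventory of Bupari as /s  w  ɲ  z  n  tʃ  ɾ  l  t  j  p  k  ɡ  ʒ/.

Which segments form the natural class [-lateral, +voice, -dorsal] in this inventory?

z, n, ɾ, ʒ

Among the inventory, the [-lateral] segments are /s, w, ɲ, z, n, tʃ, ɾ, t, j, p, k, ɡ, ʒ/.
Then [+voice] gives /w, ɲ, z, n, ɾ, j, ɡ, ʒ/.
Intersecting with [-dorsal] leaves /z, n, ɾ, ʒ/.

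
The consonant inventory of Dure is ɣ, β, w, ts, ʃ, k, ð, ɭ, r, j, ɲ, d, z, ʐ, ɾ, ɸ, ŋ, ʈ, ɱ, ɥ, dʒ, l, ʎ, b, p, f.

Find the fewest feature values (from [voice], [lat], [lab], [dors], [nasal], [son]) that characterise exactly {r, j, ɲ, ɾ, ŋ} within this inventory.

[+son, −lat, −lab]

/r, j, ɲ, ɾ, ŋ/ are all [+sonorant], [−lateral], [−labial], and no other segment in the inventory matches all three values. Dropping any one of them over-generates: [−lateral, −labial] alone would also admit /ɣ, ts, ʃ, k, …/; [+sonorant, −labial] alone would also admit /ɭ, l, ʎ/; [+sonorant, −lateral] alone would also admit /w, ɱ, ɥ/. No other combination of two listed features picks out exactly this set either, so fewer than three features will not do.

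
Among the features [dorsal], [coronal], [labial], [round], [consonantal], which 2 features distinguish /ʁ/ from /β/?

/ʁ/ is the voiced uvular fricative and /β/ is the voiced bilabial fricative. Both are [−coronal], [−round], [+consonantal]. /ʁ/ is [−labial] while /β/ is [+labial]; /ʁ/ is [+dorsal] while /β/ is [−dorsal], so the distinguishing features are [labial], [dorsal].

[labial], [dorsal]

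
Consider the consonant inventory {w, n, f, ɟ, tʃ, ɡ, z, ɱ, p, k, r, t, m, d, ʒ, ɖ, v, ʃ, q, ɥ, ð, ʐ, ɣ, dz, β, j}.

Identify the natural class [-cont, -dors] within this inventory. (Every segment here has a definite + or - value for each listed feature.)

n, tʃ, ɱ, p, t, m, d, ɖ, dz

Checking each segment against [-continuant], [-dorsal]: /n/ (alveolar nasal), /tʃ/ (voiceless postalveolar affricate), /ɱ/ (labiodental nasal), /p/ (voiceless bilabial stop), /t/ (voiceless alveolar stop), /m/ (bilabial nasal), among others, satisfy every feature; every other segment in the inventory fails at least one.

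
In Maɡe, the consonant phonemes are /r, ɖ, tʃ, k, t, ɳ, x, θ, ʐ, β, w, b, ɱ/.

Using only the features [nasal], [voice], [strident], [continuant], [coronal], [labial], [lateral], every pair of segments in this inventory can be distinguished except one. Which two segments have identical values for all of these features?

w, β

/w/ (labial-velar glide) and /β/ (voiced bilabial fricative) are both [-nasal], [+voice], [-strident], [+continuant], [-coronal], [+labial], [-lateral], so none of the listed features separates them. (They do differ in [sonorant], [round] and [dorsal], which are not among the given features.) Every other pair in the inventory differs on at least one listed feature.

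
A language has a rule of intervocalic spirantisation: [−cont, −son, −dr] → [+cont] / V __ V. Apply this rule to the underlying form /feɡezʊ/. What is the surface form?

The only segment in the rule's environment that also matches [−cont, −son, −dr] is /ɡ/. Applying [+continuant] turns the voiced velar stop into /ɣ/ (voiced velar fricative), giving [feɣezʊ].

[feɣezʊ]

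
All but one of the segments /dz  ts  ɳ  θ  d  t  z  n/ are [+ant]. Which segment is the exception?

/ɳ/ is the retroflex nasal, which is [−anterior]; the rest — /z, d, n, t, ts, dz, θ/ — are [+anterior].

ɳ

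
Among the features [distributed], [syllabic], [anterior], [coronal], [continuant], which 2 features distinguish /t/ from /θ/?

[continuant], [distributed]

/t/ (voiceless alveolar stop) and /θ/ (voiceless dental fricative) agree on [-syllabic], [+anterior], [+coronal]. They differ on [continuant] (/t/ [-], /θ/ [+]), [distributed] (/t/ [-], /θ/ [+]).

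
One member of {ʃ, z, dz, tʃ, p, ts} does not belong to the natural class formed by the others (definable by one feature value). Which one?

/dz, tʃ, ts, z, ʃ/ are all [+strident], but /p/ (voiceless bilabial stop) is [−strident]. No other single segment can be removed to leave a set sharing one feature value that the removed segment lacks, so /p/ is the odd one out.

p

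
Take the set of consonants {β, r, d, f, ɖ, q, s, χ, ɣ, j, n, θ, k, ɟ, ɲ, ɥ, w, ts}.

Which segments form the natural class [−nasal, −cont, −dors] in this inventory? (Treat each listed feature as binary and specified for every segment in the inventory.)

d, ɖ, ts

The [−nasal] segments are /β, r, d, f, ɖ, q, s, χ, ɣ, j, θ, k, ɟ, ɥ, w, ts/.
Intersecting with [−continuant] gives /d, ɖ, q, k, ɟ, ts/.
Of those, [−dorsal] leaves /d, ɖ, ts/.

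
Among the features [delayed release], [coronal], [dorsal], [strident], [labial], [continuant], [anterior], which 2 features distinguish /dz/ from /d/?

/dz/ is the voiced alveolar affricate and /d/ is the voiced alveolar stop. Both are [+coronal], [-dorsal], [-labial], [-continuant], [+anterior]. /dz/ is [+strident] while /d/ is [-strident]; /dz/ is [+delayed release] while /d/ is [-delayed release], so the distinguishing features are [strident], [delayed release].

[strident], [delayed release]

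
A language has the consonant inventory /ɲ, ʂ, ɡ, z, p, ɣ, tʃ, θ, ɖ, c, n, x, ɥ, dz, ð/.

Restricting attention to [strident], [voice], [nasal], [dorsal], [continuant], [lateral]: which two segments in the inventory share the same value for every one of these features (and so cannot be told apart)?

ɥ, ɣ

Both /ɥ/ and /ɣ/ are [−strident], [+voice], [−nasal], [+dorsal], [+continuant], [−lateral]. Since the list omits [sonorant], [labial], [round] and [back] — which do distinguish the labial-palatal glide from the voiced velar fricative — this pair collapses; all other pairs remain distinct.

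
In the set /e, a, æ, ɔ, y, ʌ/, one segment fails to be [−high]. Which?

/æ, a, ʌ, e, ɔ/ are all [−high]; /y/ (high front rounded tense vowel) is [+high].

y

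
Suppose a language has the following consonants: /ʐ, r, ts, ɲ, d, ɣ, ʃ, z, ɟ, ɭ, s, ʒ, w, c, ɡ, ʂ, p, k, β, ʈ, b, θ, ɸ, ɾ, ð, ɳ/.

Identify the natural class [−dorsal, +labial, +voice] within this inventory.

β, b

The [−dorsal] segments are /ʐ, r, ts, d, ʃ, z, ɭ, s, ʒ, ʂ, p, β, ʈ, b, θ, ɸ, ɾ, ð, ɳ/.
Then [+labial] gives /p, β, b, ɸ/.
Then [+voice] leaves /β, b/.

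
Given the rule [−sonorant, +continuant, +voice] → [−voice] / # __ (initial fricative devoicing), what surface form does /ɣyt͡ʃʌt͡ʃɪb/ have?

/ɣ/ satisfies [−sonorant, +continuant, +voice] and sits in # __. The [−voice] counterpart of the voiced velar fricative is /x/. Other segments in /ɣyt͡ʃʌt͡ʃɪb/ either fail the structural description or are not in the environment, so the surface form is [xyt͡ʃʌt͡ʃɪb].

[xyt͡ʃʌt͡ʃɪb]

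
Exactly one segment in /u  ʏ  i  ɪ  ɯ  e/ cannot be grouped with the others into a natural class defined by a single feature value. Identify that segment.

The remaining segments after removing /e/ share [+high]; /e/ (mid front unrounded tense vowel) is [−high]. For every other candidate removal, the leftover set fails to share any single feature value that the removed segment lacks.

e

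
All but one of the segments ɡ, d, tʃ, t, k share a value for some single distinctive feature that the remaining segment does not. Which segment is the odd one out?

The remaining segments after removing /tʃ/ share [-delayed release]; /tʃ/ (voiceless postalveolar affricate) is [+delayed release]. For every other candidate removal, the leftover set fails to share any single feature value that the removed segment lacks.

tʃ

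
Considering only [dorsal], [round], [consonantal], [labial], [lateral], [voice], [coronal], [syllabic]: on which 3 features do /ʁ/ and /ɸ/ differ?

The two segments share [−round], [+consonantal], [−lateral], [−coronal], [−syllabic]. The only features from the list on which they differ: /ʁ/ is [+voice] while /ɸ/ is [−voice]; /ʁ/ is [−labial] while /ɸ/ is [+labial]; /ʁ/ is [+dorsal] while /ɸ/ is [−dorsal].

[voice], [labial], [dorsal]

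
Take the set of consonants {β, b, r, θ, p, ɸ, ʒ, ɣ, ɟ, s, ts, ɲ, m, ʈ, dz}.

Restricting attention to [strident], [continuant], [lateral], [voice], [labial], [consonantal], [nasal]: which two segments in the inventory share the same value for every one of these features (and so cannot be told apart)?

Both /r/ and /ɣ/ are [-strident], [+continuant], [-lateral], [+voice], [-labial], [+consonantal], [-nasal]. Since the list omits [sonorant], [coronal] and [dorsal] — which do distinguish the alveolar trill from the voiced velar fricative — this pair collapses; all other pairs remain distinct.

r, ɣ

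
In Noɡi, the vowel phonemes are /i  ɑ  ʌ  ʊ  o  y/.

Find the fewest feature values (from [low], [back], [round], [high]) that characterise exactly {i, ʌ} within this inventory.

Every target segment is [-low], [-round]; each remaining inventory member fails at least one of these. Each conjunct is needed — [-round] alone would also admit /ɑ/; [-low] alone would also admit /ʊ, o, y/ — and no other single listed feature has exactly this extension, so two is the minimum.

[-low, -round]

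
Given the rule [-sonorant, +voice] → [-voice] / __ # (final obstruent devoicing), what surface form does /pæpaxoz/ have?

[pæpaxos]

The only segment in the rule's environment that also matches [-sonorant, +voice] is /z/. Applying [-voice] turns the voiced alveolar fricative into /s/ (voiceless alveolar fricative), giving [pæpaxos].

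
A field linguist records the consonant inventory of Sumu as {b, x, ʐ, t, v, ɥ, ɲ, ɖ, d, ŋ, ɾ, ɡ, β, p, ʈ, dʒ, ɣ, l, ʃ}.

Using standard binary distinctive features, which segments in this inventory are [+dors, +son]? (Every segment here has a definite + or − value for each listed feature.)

ɥ, ɲ, ŋ

The [+dorsal] segments are /x, ɥ, ɲ, ŋ, ɡ, ɣ/.
Of those, [+sonorant] leaves /ɥ, ɲ, ŋ/.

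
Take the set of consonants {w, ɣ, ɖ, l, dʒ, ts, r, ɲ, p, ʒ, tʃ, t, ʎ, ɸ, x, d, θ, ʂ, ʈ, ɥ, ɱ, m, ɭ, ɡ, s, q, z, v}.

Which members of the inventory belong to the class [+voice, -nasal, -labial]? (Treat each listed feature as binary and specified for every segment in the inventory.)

ɣ, ɖ, l, dʒ, r, ʒ, ʎ, d, ɭ, ɡ, z

First, the [+voice] segments are /w, ɣ, ɖ, l, dʒ, r, ɲ, ʒ, ʎ, d, ɥ, ɱ, m, ɭ, ɡ, z, v/.
Within that set, [-nasal] gives /w, ɣ, ɖ, l, dʒ, r, ʒ, ʎ, d, ɥ, ɭ, ɡ, z, v/.
Among these, [-labial] leaves /ɣ, ɖ, l, dʒ, r, ʒ, ʎ, d, ɭ, ɡ, z/.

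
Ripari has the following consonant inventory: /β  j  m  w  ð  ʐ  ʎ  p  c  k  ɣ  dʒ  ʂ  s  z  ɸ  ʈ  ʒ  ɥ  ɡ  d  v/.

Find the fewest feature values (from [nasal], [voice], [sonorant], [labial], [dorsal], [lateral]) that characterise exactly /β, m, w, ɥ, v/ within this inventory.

/β, m, w, ɥ, v/ are all [+voice], [+labial], and no other segment in the inventory matches both values. Dropping any one of them over-generates: [+labial] alone would also admit /p, ɸ/; [+voice] alone would also admit /j, ð, ʐ, ʎ, …/. No other single listed feature picks out exactly this set either, so fewer than two features will not do.

[+voice, +labial]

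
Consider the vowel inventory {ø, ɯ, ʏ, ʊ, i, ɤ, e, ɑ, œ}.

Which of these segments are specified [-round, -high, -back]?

e

Among the inventory, the [-round] segments are /ɯ, i, ɤ, e, ɑ/.
Intersecting with [-high] gives /ɤ, e, ɑ/.
Then [-back] leaves /e/.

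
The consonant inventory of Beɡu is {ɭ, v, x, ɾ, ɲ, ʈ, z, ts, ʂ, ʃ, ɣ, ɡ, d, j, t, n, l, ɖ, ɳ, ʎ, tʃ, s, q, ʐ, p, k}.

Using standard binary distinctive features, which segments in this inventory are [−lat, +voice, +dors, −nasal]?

ɣ, ɡ, j

Eliminate segments failing any feature: /ɭ, l, ʎ/ are [+lateral]; /v, ɾ, z, d, n, ɖ, ɳ, ʐ/ are [−dorsal]; /x, ʈ, ts, ʂ, ʃ, t, tʃ, s, q, p, k/ are [−voice]; /ɲ/ is [+nasal]. The remaining /ɣ, ɡ, j/ satisfy [−lateral], [+voice], [+dorsal], [−nasal].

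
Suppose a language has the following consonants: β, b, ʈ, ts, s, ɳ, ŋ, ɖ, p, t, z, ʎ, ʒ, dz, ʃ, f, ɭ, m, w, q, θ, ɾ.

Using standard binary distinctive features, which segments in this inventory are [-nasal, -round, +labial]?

Checking each segment against [-nasal], [-round], [+labial]: /β/ (voiced bilabial fricative), /b/ (voiced bilabial stop), /p/ (voiceless bilabial stop), /f/ (voiceless labiodental fricative) satisfy every feature; every other segment in the inventory fails at least one.

β, b, p, f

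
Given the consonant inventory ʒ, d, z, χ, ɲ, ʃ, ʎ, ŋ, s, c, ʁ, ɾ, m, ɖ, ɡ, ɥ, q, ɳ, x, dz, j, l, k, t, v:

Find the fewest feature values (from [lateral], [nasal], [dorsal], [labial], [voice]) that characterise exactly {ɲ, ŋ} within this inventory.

[+nasal, +dorsal]

Every target segment is [+nasal], [+dorsal]; each remaining inventory member fails at least one of these. Each conjunct is needed — [+dorsal] alone would also admit /χ, ʎ, c, ʁ, …/; [+nasal] alone would also admit /m, ɳ/ — and no other single listed feature has exactly this extension, so two is the minimum.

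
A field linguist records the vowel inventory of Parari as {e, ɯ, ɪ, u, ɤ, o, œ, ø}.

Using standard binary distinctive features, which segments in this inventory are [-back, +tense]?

Among the inventory, the [-back] segments are /e, ɪ, œ, ø/.
Intersecting with [+tense] leaves /e, ø/.

e, ø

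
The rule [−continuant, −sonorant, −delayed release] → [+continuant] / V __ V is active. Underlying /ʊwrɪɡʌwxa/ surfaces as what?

[ʊwrɪɣʌwxa]

Only /ɡ/ occurs between two vowels (/ɪ/ __ /ʌ/) and matches the structural description. It is a voiced velar stop, so [−continuant, −sonorant, −delayed release] holds; changing it to [+continuant] with all other features held fixed yields /ɣ/ (voiced velar fricative). No other segment meets both the structural description and the environment, so the output is [ʊwrɪɣʌwxa].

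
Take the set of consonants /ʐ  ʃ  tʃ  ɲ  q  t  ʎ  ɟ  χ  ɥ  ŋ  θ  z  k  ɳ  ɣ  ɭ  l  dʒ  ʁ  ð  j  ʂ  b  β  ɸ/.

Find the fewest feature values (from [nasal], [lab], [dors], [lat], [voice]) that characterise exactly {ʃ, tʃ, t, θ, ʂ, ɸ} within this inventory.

[−voice, −dors]

Every target segment is [−voice], [−dorsal]; each remaining inventory member fails at least one of these. Each conjunct is needed — [−dorsal] alone would also admit /ʐ, z, ɳ, ɭ, …/; [−voice] alone would also admit /q, χ, k/ — and no other single listed feature has exactly this extension, so two is the minimum.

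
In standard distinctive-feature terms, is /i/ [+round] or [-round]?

As the high front unrounded tense vowel, /i/ is [-round].

[-round]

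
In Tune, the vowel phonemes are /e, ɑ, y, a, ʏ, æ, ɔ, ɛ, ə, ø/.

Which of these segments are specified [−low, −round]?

Checking each segment against [−low], [−round]: /e/ (mid front unrounded tense vowel), /ɛ/ (mid front unrounded lax vowel), /ə/ (mid central vowel (schwa)) satisfy every feature; every other segment in the inventory fails at least one.

e, ɛ, ə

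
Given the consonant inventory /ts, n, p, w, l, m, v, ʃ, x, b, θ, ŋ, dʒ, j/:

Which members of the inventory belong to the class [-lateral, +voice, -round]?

n, m, v, b, ŋ, dʒ, j

Checking each segment against [-lateral], [+voice], [-round]: /n/ (alveolar nasal), /m/ (bilabial nasal), /v/ (voiced labiodental fricative), /b/ (voiced bilabial stop), /ŋ/ (velar nasal), /dʒ/ (voiced postalveolar affricate), among others, satisfy every feature; every other segment in the inventory fails at least one.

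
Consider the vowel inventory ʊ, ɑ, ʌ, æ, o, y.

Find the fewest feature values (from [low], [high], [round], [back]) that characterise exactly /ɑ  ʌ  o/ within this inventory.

[−high, +back]

The class [−high], [+back] has exactly /ɑ, ʌ, o/ as its extension in this inventory. No smaller conjunction from the listed features achieves this: [+back] alone would also admit /ʊ/; [−high] alone would also admit /æ/; and checking the remaining single features turns up none with this extension.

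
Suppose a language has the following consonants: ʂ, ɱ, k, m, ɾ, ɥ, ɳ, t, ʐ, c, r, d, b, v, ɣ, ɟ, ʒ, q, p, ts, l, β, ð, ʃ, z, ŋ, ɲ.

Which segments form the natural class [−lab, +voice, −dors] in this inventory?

ɾ, ɳ, ʐ, r, d, ʒ, l, ð, z

Eliminate segments failing any feature: /ʂ, k, t, c, q, ts, ʃ/ are [−voice]; /ɱ, m, ɥ, b, v, p, β/ are [+labial]; /ɣ, ɟ, ŋ, ɲ/ are [+dorsal]. The remaining /ɾ, ɳ, ʐ, r, d, ʒ, l, ð, z/ satisfy [−labial], [+voice], [−dorsal].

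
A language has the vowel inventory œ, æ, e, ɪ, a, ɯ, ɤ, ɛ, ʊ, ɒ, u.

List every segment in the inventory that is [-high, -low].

Checking each segment against [-high], [-low]: /œ/ (mid front rounded lax vowel), /e/ (mid front unrounded tense vowel), /ɤ/ (mid back unrounded tense vowel), /ɛ/ (mid front unrounded lax vowel) satisfy every feature; every other segment in the inventory fails at least one.

œ, e, ɤ, ɛ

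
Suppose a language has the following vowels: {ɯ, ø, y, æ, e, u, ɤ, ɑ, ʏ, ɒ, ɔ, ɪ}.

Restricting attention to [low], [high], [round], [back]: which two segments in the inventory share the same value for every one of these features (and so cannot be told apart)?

y, ʏ

Both /y/ and /ʏ/ are [-low], [+high], [+round], [-back]. Since the list omits [tense] — which does distinguish the high front rounded tense vowel from the high front rounded lax vowel — this pair collapses; all other pairs remain distinct.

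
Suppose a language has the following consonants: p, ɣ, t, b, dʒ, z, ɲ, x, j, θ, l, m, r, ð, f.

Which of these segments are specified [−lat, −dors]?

Eliminate segments failing any feature: /ɣ, ɲ, x, j/ are [+dorsal]; /l/ is [+lateral]. The remaining /p, t, b, dʒ, z, θ, m, r, ð, f/ satisfy [−lateral], [−dorsal].

p, t, b, dʒ, z, θ, m, r, ð, f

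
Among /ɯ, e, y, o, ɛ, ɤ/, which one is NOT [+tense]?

/y, ɤ, o, e, ɯ/ are all [+tense]; /ɛ/ (mid front unrounded lax vowel) is [−tense].

ɛ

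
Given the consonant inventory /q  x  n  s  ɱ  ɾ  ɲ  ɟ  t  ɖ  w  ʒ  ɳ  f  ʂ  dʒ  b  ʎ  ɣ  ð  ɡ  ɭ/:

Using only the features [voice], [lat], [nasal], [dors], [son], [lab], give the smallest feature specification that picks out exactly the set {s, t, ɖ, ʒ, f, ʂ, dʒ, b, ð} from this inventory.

[-son, -dors]

/s, t, ɖ, ʒ, f, ʂ, dʒ, b, ð/ are all [-sonorant], [-dorsal], and no other segment in the inventory matches both values. Dropping any one of them over-generates: [-dorsal] alone would also admit /n, ɱ, ɾ, ɳ, …/; [-sonorant] alone would also admit /q, x, ɟ, ɣ, …/. No other single listed feature picks out exactly this set either, so fewer than two features will not do.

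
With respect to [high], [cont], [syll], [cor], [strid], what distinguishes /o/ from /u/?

/o/ is the mid back rounded tense vowel and /u/ is the high back rounded tense vowel. Both are [+continuant], [+syllabic], [−coronal], [−strident]. /o/ is [−high] while /u/ is [+high], so the distinguishing feature is [high].

[high]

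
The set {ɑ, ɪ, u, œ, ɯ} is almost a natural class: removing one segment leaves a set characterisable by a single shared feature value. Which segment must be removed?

[low] groups all but one: /œ, u, ɪ, ɯ/ share [-low] while /ɑ/ (low back unrounded vowel) alone is [+low]. Removing any other segment would not leave a single-feature class that excludes it.

ɑ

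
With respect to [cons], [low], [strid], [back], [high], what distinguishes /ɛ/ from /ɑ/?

[low], [back]

The two segments share [−consonantal], [−strident], [−high]. The only features from the list on which they differ: /ɛ/ is [−low] while /ɑ/ is [+low]; /ɛ/ is [−back] while /ɑ/ is [+back].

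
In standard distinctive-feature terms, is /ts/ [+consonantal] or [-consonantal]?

/ts/ is the voiceless alveolar affricate, hence [+consonantal].

[+consonantal]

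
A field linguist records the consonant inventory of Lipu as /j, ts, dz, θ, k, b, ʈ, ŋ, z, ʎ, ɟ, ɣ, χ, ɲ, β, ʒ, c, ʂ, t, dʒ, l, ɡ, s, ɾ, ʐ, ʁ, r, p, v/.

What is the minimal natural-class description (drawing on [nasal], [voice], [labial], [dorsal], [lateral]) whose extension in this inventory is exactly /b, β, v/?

[+voice, +labial]

/b, β, v/ are all [+voice], [+labial], and no other segment in the inventory matches both values. Dropping any one of them over-generates: [+labial] alone would also admit /p/; [+voice] alone would also admit /j, dz, ŋ, z, …/. No other single listed feature picks out exactly this set either, so fewer than two features will not do.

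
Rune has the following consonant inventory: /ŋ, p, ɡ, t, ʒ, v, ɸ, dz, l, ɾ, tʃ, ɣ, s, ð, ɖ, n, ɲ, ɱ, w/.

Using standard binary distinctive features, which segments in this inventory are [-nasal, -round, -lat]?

Checking each segment against [-nasal], [-round], [-lateral]: /p/ (voiceless bilabial stop), /ɡ/ (voiced velar stop), /t/ (voiceless alveolar stop), /ʒ/ (voiced postalveolar fricative), /v/ (voiced labiodental fricative), /ɸ/ (voiceless bilabial fricative), among others, satisfy every feature; every other segment in the inventory fails at least one.

p, ɡ, t, ʒ, v, ɸ, dz, ɾ, tʃ, ɣ, s, ð, ɖ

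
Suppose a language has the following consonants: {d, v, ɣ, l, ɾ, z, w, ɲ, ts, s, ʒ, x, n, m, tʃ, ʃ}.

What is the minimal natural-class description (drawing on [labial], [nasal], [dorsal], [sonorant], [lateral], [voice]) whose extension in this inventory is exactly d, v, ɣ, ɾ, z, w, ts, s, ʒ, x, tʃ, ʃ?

/d, v, ɣ, ɾ, z, w, ts, s, ʒ, x, tʃ, ʃ/ are all [−nasal], [−lateral], and no other segment in the inventory matches both values. Dropping any one of them over-generates: [−lateral] alone would also admit /ɲ, n, m/; [−nasal] alone would also admit /l/. No other single listed feature picks out exactly this set either, so fewer than two features will not do.

[−nasal, −lateral]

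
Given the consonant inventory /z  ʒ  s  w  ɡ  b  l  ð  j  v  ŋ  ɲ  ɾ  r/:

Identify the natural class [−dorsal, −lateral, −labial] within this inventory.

Checking each segment against [−dorsal], [−lateral], [−labial]: /z/ (voiced alveolar fricative), /ʒ/ (voiced postalveolar fricative), /s/ (voiceless alveolar fricative), /ð/ (voiced dental fricative), /ɾ/ (alveolar tap), /r/ (alveolar trill) satisfy every feature; every other segment in the inventory fails at least one.

z, ʒ, s, ð, ɾ, r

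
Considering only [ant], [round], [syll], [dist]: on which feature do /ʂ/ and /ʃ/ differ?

/ʂ/ (voiceless retroflex fricative) and /ʃ/ (voiceless postalveolar fricative) agree on [−anterior], [−round], [−syllabic]. They differ on [distributed] (/ʂ/ [−], /ʃ/ [+]).

[distributed]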